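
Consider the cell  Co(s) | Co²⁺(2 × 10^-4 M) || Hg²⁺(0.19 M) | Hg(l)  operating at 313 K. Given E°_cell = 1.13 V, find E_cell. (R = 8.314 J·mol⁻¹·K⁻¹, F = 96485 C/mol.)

Balancing electrons gives n = 2; the reaction quotient is Q = [Co²⁺]/[Hg²⁺] = 0.00105.
E = E° − (RT/nF) ln Q = 1.13 − (8.314×313)/(2×96485) × (-6.856) = 1.130 + 0.092 = 1.222 V.

1.22 V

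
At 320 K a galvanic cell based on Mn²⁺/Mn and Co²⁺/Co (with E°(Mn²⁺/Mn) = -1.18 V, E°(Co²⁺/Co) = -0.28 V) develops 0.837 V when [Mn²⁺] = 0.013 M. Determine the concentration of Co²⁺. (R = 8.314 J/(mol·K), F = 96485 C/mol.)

From the Nernst equation, ln Q = nF(E° − E)/RT = 2×96485×(0.90 − 0.837)/(8.314×320) = 4.570, so Q = 96.5.
With Q = [Mn²⁺]/[Co²⁺] and the known concentrations, [Co²⁺] in the denominator gives [Co²⁺] = 1.3 × 10^-4 M.

1.3 × 10^-4 M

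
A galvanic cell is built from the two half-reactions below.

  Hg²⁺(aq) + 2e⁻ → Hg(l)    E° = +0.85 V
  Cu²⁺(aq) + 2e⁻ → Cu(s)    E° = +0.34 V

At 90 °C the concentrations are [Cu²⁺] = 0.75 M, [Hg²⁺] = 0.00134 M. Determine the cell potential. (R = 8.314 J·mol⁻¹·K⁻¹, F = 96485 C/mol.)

The Hg²⁺/Hg couple has the higher reduction potential and acts as the cathode, so E°_cell = +0.85 − (+0.34) = 0.51 V.
Balancing electrons gives n = 2; the reaction quotient is Q = [Cu²⁺]/[Hg²⁺] = 560.
E = E° − (RT/nF) ln Q = 0.51 − (8.314×363)/(2×96485) × (6.327) = 0.510 − 0.099 = 0.411 V.

0.411 V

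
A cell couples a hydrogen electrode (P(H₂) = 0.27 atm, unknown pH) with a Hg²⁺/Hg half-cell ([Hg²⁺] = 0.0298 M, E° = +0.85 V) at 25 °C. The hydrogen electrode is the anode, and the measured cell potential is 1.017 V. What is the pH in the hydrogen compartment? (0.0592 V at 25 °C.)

E°_cell = 0.85 V and n = 2.
log Q = n(E° − E)/0.0592 = 2×(0.85 − 1.017)/0.0592 = -5.642.
With Q = [H⁺]^2 / ([Hg²⁺]·P(H₂)), solving for [H⁺] gives log[H⁺] = -3.868, so pH = 3.87.

pH = 3.87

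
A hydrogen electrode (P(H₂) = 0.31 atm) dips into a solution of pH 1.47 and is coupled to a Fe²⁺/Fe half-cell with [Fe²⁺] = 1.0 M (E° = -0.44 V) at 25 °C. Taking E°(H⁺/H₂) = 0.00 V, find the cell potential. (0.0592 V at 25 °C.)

0.37 V

The hydrogen couple is the cathode, so E°_cell = 0.44 V; n = 2.
[H⁺] = 10^(−1.47) = 0.034 M, and Q = [Fe²⁺]·P(H₂) / [H⁺]^2 = 270.
E = E° − (0.0592/2) log Q = 0.44 − (0.0592/2)(2.431) = 0.368 V.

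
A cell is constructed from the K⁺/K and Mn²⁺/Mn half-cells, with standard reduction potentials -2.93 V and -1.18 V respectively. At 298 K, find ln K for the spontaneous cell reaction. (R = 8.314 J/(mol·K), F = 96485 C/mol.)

ln K = 136.3

E°_cell = -1.18 − (-2.93) = 1.75 V, with n = 2 electrons transferred.
At equilibrium E = 0, so the Nernst equation gives ln K = nFE°/RT = (2)(96485)(1.75)/((8.314)(298)) = 136.30.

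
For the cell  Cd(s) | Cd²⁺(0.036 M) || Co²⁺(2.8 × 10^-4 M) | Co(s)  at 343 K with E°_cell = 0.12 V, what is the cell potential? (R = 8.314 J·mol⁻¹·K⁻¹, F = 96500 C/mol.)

0.048 V

Balancing electrons gives n = 2; the reaction quotient is Q = [Cd²⁺]/[Co²⁺] = 129.
E = E° − (RT/nF) ln Q = 0.12 − (8.314×343)/(2×96500) × (4.856) = 0.120 − 0.072 = 0.048 V.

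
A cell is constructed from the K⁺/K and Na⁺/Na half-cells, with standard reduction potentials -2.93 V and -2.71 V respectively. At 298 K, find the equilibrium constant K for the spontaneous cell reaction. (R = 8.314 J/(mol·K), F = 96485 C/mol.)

E°_cell = -2.71 − (-2.93) = 0.22 V, with n = 1 electron transferred.
At equilibrium E = 0, so the Nernst equation gives ln K = nFE°/RT = (1)(96485)(0.22)/((8.314)(298)) = 8.57.
K = e^8.57 = 5300.

5300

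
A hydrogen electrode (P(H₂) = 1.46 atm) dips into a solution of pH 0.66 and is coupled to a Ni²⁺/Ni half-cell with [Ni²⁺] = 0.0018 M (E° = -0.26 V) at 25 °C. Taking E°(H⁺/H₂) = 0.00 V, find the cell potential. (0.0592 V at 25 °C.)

0.30 V

The hydrogen couple is the cathode, so E°_cell = 0.26 V; n = 2.
[H⁺] = 10^(−0.66) = 0.22 M, and Q = [Ni²⁺]·P(H₂) / [H⁺]^2 = 0.0549.
E = E° − (0.0592/2) log Q = 0.26 − (0.0592/2)(-1.260) = 0.297 V.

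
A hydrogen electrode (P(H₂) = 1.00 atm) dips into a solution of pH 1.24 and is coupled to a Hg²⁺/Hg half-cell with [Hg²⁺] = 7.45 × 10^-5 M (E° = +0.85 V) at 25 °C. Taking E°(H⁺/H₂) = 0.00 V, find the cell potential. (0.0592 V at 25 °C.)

The Hg²⁺/Hg couple is the cathode, so E°_cell = 0.85 V; n = 2.
[H⁺] = 10^(−1.24) = 0.058 M, and Q = [H⁺]^2 / ([Hg²⁺]·P(H₂)) = 44.4.
E = E° − (0.0592/2) log Q = 0.85 − (0.0592/2)(1.648) = 0.801 V.

0.80 V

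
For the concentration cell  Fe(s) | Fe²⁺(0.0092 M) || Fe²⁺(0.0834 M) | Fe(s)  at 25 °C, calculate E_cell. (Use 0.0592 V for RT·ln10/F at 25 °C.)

0.028 V

Both half-cells are Fe²⁺/Fe, so E°_cell = 0. The concentrated side is the cathode; the cell reaction moves Fe²⁺ from high to low concentration with n = 2.
Q = [Fe²⁺]_dilute/[Fe²⁺]_conc = 0.0092/0.0834 = 0.110.
E = 0 − (0.0592/2) log Q = −(0.0592/2)(-0.957) = 0.0283 V.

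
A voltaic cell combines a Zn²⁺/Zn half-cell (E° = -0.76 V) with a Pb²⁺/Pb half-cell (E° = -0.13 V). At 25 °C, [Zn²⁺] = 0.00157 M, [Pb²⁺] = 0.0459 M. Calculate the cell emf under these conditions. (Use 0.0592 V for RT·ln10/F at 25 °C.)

The Pb²⁺/Pb couple has the higher reduction potential and acts as the cathode, so E°_cell = -0.13 − (-0.76) = 0.63 V.
Balancing electrons gives n = 2; the reaction quotient is Q = [Zn²⁺]/[Pb²⁺] = 0.0342.
At 25 °C, E = E° − (0.0592/n) log Q = 0.63 − (0.0592/2)(-1.466) = 0.630 + 0.043 = 0.673 V.

0.673 V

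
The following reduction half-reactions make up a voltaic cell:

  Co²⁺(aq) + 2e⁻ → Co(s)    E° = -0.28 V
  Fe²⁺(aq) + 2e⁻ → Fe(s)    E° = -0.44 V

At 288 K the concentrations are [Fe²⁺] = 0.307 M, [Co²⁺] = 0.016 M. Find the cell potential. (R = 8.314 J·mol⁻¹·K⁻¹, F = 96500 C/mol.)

The Co²⁺/Co couple has the higher reduction potential and acts as the cathode, so E°_cell = -0.28 − (-0.44) = 0.16 V.
Balancing electrons gives n = 2; the reaction quotient is Q = [Fe²⁺]/[Co²⁺] = 19.2.
E = E° − (RT/nF) ln Q = 0.16 − (8.314×288)/(2×96500) × (2.954) = 0.160 − 0.037 = 0.123 V.

0.123 V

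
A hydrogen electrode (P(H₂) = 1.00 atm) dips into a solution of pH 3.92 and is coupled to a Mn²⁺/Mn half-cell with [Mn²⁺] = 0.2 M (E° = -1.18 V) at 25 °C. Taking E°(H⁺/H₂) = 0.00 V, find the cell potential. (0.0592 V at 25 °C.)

The hydrogen couple is the cathode, so E°_cell = 1.18 V; n = 2.
[H⁺] = 10^(−3.92) = 1.2 × 10^-4 M, and Q = [Mn²⁺]·P(H₂) / [H⁺]^2 = 1.38 × 10^7.
E = E° − (0.0592/2) log Q = 1.18 − (0.0592/2)(7.141) = 0.969 V.

0.97 V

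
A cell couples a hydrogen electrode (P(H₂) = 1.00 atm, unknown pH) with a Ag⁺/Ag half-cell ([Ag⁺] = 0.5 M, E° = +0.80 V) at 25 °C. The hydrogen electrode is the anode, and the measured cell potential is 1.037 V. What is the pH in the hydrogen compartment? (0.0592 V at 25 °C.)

pH = 4.30

E°_cell = 0.80 V and n = 2.
log Q = n(E° − E)/0.0592 = 2×(0.80 − 1.037)/0.0592 = -8.007.
With Q = [H⁺]^2 / ([Ag⁺]^2·P(H₂)), solving for [H⁺] gives log[H⁺] = -4.304, so pH = 4.30.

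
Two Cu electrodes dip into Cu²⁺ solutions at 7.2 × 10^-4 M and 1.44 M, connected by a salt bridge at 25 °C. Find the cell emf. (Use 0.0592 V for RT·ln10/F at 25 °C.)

0.098 V

Both half-cells are Cu²⁺/Cu, so E°_cell = 0. The concentrated side is the cathode; the cell reaction moves Cu²⁺ from high to low concentration with n = 2.
Q = [Cu²⁺]_dilute/[Cu²⁺]_conc = 7.2 × 10^-4/1.44 = 5 × 10^-4.
E = 0 − (0.0592/2) log Q = −(0.0592/2)(-3.301) = 0.0977 V.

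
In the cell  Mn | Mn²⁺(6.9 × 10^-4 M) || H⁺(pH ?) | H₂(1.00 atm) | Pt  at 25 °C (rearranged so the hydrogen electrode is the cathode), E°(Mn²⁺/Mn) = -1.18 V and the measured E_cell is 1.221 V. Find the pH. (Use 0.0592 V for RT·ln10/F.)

pH = 0.89

E°_cell = 1.18 V and n = 2.
log Q = n(E° − E)/0.0592 = 2×(1.18 − 1.221)/0.0592 = -1.385.
With Q = [Mn²⁺]·P(H₂) / [H⁺]^2, solving for [H⁺] gives log[H⁺] = -0.888, so pH = 0.89.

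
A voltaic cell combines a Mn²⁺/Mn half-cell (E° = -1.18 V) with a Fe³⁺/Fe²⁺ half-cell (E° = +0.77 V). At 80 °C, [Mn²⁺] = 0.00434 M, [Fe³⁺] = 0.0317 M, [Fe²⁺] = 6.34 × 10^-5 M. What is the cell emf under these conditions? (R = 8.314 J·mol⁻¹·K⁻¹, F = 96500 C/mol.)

The Fe³⁺/Fe²⁺ couple has the higher reduction potential and acts as the cathode, so E°_cell = +0.77 − (-1.18) = 1.95 V.
Balancing electrons gives n = 2; the reaction quotient is Q = [Mn²⁺]·[Fe²⁺]^2/[Fe³⁺]^2 = 1.74 × 10^-8.
E = E° − (RT/nF) ln Q = 1.95 − (8.314×353)/(2×96500) × (-17.869) = 1.950 + 0.272 = 2.222 V.

2.22 V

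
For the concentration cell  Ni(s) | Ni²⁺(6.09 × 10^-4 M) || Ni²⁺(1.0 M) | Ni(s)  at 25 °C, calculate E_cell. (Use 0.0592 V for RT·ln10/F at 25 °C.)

Both half-cells are Ni²⁺/Ni, so E°_cell = 0. The concentrated side is the cathode; the cell reaction moves Ni²⁺ from high to low concentration with n = 2.
Q = [Ni²⁺]_dilute/[Ni²⁺]_conc = 6.09 × 10^-4/1.0 = 6.09 × 10^-4.
E = 0 − (0.0592/2) log Q = −(0.0592/2)(-3.215) = 0.0952 V.

0.095 V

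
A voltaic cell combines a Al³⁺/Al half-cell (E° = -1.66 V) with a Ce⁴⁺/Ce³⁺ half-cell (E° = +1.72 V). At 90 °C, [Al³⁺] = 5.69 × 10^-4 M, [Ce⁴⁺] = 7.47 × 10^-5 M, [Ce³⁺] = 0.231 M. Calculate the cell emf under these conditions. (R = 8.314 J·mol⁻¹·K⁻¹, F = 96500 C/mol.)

3.21 V

The Ce⁴⁺/Ce³⁺ couple has the higher reduction potential and acts as the cathode, so E°_cell = +1.72 − (-1.66) = 3.38 V.
Balancing electrons gives n = 3; the reaction quotient is Q = [Al³⁺]·[Ce³⁺]^3/[Ce⁴⁺]^3 = 1.68 × 10^7.
E = E° − (RT/nF) ln Q = 3.38 − (8.314×363)/(3×96500) × (16.638) = 3.380 − 0.173 = 3.207 V.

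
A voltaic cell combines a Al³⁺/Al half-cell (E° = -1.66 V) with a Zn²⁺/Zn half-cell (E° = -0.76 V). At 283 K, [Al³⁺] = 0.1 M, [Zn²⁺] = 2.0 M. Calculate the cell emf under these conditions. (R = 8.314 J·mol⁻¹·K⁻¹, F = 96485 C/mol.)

0.927 V

The Zn²⁺/Zn couple has the higher reduction potential and acts as the cathode, so E°_cell = -0.76 − (-1.66) = 0.90 V.
Balancing electrons gives n = 6; the reaction quotient is Q = [Al³⁺]^2/[Zn²⁺]^3 = 0.00125.
E = E° − (RT/nF) ln Q = 0.90 − (8.314×283)/(6×96485) × (-6.685) = 0.900 + 0.027 = 0.927 V.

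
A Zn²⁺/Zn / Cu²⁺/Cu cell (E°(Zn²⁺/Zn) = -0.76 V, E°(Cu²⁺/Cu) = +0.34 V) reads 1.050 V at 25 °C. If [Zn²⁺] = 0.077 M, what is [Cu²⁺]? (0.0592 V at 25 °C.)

0.0016 M

From the Nernst equation, log Q = n(E° − E)/0.0592 = 2(1.10 − 1.050)/0.0592 = 1.689, so Q = 48.9.
With Q = [Zn²⁺]/[Cu²⁺] and the known concentrations, [Cu²⁺] in the denominator gives [Cu²⁺] = 0.0016 M.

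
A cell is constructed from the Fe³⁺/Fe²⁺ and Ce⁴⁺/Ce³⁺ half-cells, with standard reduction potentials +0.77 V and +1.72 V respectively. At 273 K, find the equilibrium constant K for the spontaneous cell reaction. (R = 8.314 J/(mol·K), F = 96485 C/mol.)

3.5 × 10^17

E°_cell = +1.72 − (+0.77) = 0.95 V, with n = 1 electron transferred.
At equilibrium E = 0, so the Nernst equation gives ln K = nFE°/RT = (1)(96485)(0.95)/((8.314)(273)) = 40.38.
K = e^40.38 = 3.5 × 10^17.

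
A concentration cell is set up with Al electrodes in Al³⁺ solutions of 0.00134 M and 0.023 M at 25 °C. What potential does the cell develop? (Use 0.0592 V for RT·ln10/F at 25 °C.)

0.024 V

Both half-cells are Al³⁺/Al, so E°_cell = 0. The concentrated side is the cathode; the cell reaction moves Al³⁺ from high to low concentration with n = 3.
Q = [Al³⁺]_dilute/[Al³⁺]_conc = 0.00134/0.023 = 0.0583.
E = 0 − (0.0592/3) log Q = −(0.0592/3)(-1.235) = 0.0244 V.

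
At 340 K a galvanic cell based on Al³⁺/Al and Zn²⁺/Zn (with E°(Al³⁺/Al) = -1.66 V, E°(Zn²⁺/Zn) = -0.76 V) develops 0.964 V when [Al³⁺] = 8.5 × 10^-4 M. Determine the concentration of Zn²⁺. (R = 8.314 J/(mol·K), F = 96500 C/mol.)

0.71 M

From the Nernst equation, ln Q = nF(E° − E)/RT = 6×96500×(0.90 − 0.964)/(8.314×340) = -13.109, so Q = 2.03 × 10^-6.
With Q = [Al³⁺]^2/[Zn²⁺]^3 and the known concentrations, [Zn²⁺]^3 in the denominator gives [Zn²⁺] = 0.71 M.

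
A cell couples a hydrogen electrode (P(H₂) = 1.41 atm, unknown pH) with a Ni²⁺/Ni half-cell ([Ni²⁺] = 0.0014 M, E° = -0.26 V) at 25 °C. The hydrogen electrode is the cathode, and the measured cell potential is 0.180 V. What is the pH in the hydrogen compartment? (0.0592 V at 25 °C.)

E°_cell = 0.26 V and n = 2.
log Q = n(E° − E)/0.0592 = 2×(0.26 − 0.180)/0.0592 = 2.703.
With Q = [Ni²⁺]·P(H₂) / [H⁺]^2, solving for [H⁺] gives log[H⁺] = -2.704, so pH = 2.70.

pH = 2.70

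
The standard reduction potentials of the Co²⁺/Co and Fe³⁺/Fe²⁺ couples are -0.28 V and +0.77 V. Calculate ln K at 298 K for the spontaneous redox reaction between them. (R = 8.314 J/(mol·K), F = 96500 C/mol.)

E°_cell = +0.77 − (-0.28) = 1.05 V, with n = 2 electrons transferred.
At equilibrium E = 0, so the Nernst equation gives ln K = nFE°/RT = (2)(96500)(1.05)/((8.314)(298)) = 81.79.

ln K = 81.8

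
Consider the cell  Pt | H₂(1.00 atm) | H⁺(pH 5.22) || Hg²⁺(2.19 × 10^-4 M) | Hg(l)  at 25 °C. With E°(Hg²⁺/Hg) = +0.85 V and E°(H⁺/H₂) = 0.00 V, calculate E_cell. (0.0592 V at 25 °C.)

The Hg²⁺/Hg couple is the cathode, so E°_cell = 0.85 V; n = 2.
[H⁺] = 10^(−5.22) = 6 × 10^-6 M, and Q = [H⁺]^2 / ([Hg²⁺]·P(H₂)) = 1.66 × 10^-7.
E = E° − (0.0592/2) log Q = 0.85 − (0.0592/2)(-6.780) = 1.051 V.

1.05 V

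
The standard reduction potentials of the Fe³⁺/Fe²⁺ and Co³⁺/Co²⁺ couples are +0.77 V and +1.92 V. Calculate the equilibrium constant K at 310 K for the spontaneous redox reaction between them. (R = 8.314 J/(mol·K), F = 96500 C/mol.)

5 × 10^18

E°_cell = +1.92 − (+0.77) = 1.15 V, with n = 1 electron transferred.
At equilibrium E = 0, so the Nernst equation gives ln K = nFE°/RT = (1)(96500)(1.15)/((8.314)(310)) = 43.06.
K = e^43.06 = 5 × 10^18.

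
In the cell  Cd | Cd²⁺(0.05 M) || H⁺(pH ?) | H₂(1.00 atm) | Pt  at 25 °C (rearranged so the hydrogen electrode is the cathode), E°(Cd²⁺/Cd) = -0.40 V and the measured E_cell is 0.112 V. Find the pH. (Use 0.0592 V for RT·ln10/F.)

pH = 5.52

E°_cell = 0.40 V and n = 2.
log Q = n(E° − E)/0.0592 = 2×(0.40 − 0.112)/0.0592 = 9.730.
With Q = [Cd²⁺]·P(H₂) / [H⁺]^2, solving for [H⁺] gives log[H⁺] = -5.515, so pH = 5.52.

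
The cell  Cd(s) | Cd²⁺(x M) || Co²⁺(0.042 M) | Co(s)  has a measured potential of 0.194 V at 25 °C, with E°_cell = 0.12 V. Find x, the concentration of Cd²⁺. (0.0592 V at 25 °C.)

From the Nernst equation, log Q = n(E° − E)/0.0592 = 2(0.12 − 0.194)/0.0592 = -2.500, so Q = 0.00316.
With Q = [Cd²⁺]/[Co²⁺] and the known concentrations, [Cd²⁺] in the numerator gives [Cd²⁺] = 1.3 × 10^-4 M.

1.3 × 10^-4 M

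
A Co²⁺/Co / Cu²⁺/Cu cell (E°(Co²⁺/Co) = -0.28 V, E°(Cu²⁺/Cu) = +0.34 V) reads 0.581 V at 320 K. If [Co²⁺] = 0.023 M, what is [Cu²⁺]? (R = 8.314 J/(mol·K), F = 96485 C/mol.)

0.0014 M

From the Nernst equation, ln Q = nF(E° − E)/RT = 2×96485×(0.62 − 0.581)/(8.314×320) = 2.829, so Q = 16.9.
With Q = [Co²⁺]/[Cu²⁺] and the known concentrations, [Cu²⁺] in the denominator gives [Cu²⁺] = 0.0014 M.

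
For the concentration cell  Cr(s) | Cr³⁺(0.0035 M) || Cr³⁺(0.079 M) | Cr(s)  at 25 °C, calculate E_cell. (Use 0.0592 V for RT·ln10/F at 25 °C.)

Both half-cells are Cr³⁺/Cr, so E°_cell = 0. The concentrated side is the cathode; the cell reaction moves Cr³⁺ from high to low concentration with n = 3.
Q = [Cr³⁺]_dilute/[Cr³⁺]_conc = 0.0035/0.079 = 0.0443.
E = 0 − (0.0592/3) log Q = −(0.0592/3)(-1.354) = 0.0267 V.

0.027 V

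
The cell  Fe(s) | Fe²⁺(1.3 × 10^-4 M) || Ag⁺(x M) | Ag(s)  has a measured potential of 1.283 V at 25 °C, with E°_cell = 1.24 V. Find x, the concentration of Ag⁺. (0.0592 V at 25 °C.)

From the Nernst equation, log Q = n(E° − E)/0.0592 = 2(1.24 − 1.283)/0.0592 = -1.453, so Q = 0.0353.
With Q = [Fe²⁺]/[Ag⁺]^2 and the known concentrations, [Ag⁺]^2 in the denominator gives [Ag⁺] = 0.061 M.

0.061 M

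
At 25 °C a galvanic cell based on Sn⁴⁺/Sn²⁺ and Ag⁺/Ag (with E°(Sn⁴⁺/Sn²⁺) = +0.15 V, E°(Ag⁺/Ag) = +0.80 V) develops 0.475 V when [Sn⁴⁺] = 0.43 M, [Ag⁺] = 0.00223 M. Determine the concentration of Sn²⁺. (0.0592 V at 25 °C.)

0.11 M

From the Nernst equation, log Q = n(E° − E)/0.0592 = 2(0.65 − 0.475)/0.0592 = 5.912, so Q = 8.17 × 10^5.
With Q = [Sn⁴⁺]/([Sn²⁺]·[Ag⁺]^2) and the known concentrations, [Sn²⁺] in the denominator gives [Sn²⁺] = 0.11 M.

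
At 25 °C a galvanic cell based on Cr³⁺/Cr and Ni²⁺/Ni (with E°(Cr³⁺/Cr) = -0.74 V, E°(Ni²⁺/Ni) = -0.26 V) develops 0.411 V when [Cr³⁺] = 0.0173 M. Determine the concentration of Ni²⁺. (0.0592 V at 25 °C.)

3.1 × 10^-4 M

From the Nernst equation, log Q = n(E° − E)/0.0592 = 6(0.48 − 0.411)/0.0592 = 6.993, so Q = 9.85 × 10^6.
With Q = [Cr³⁺]^2/[Ni²⁺]^3 and the known concentrations, [Ni²⁺]^3 in the denominator gives [Ni²⁺] = 3.1 × 10^-4 M.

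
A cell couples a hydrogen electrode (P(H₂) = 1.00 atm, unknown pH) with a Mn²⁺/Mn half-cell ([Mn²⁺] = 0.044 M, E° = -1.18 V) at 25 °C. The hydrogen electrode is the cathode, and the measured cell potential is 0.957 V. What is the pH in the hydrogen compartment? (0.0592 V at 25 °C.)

pH = 4.45

E°_cell = 1.18 V and n = 2.
log Q = n(E° − E)/0.0592 = 2×(1.18 − 0.957)/0.0592 = 7.534.
With Q = [Mn²⁺]·P(H₂) / [H⁺]^2, solving for [H⁺] gives log[H⁺] = -4.445, so pH = 4.45.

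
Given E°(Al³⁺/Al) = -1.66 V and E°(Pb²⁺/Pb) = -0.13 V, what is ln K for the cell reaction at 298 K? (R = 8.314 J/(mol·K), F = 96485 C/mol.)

ln K = 357.5

E°_cell = -0.13 − (-1.66) = 1.53 V, with n = 6 electrons transferred.
At equilibrium E = 0, so the Nernst equation gives ln K = nFE°/RT = (6)(96485)(1.53)/((8.314)(298)) = 357.50.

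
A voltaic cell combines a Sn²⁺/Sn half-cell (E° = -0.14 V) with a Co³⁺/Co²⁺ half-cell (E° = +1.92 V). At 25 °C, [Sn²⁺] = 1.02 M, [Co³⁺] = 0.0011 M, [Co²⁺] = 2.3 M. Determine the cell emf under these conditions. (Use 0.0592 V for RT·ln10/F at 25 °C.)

The Co³⁺/Co²⁺ couple has the higher reduction potential and acts as the cathode, so E°_cell = +1.92 − (-0.14) = 2.06 V.
Balancing electrons gives n = 2; the reaction quotient is Q = [Sn²⁺]·[Co²⁺]^2/[Co³⁺]^2 = 4.46 × 10^6.
At 25 °C, E = E° − (0.0592/n) log Q = 2.06 − (0.0592/2)(6.649) = 2.060 − 0.197 = 1.863 V.

1.86 V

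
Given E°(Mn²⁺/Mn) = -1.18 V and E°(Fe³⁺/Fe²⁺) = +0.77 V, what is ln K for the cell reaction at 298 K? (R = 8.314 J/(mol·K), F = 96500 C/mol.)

E°_cell = +0.77 − (-1.18) = 1.95 V, with n = 2 electrons transferred.
At equilibrium E = 0, so the Nernst equation gives ln K = nFE°/RT = (2)(96500)(1.95)/((8.314)(298)) = 151.90.

ln K = 151.9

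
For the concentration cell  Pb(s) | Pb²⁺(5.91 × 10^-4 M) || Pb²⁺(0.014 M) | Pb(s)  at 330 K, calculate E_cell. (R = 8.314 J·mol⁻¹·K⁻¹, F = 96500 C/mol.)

0.045 V

Both half-cells are Pb²⁺/Pb, so E°_cell = 0. The concentrated side is the cathode; the cell reaction moves Pb²⁺ from high to low concentration with n = 2.
Q = [Pb²⁺]_dilute/[Pb²⁺]_conc = 5.91 × 10^-4/0.014 = 0.0422.
E = 0 − (RT/nF) ln Q = −((8.314×330)/(2×96500))(-3.165) = 0.0450 V.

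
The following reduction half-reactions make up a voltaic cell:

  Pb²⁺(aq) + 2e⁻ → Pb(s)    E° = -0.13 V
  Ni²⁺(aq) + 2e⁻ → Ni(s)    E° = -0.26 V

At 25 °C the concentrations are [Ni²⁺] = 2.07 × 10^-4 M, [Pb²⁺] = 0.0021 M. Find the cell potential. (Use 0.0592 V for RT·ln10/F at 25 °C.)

0.160 V

The Pb²⁺/Pb couple has the higher reduction potential and acts as the cathode, so E°_cell = -0.13 − (-0.26) = 0.13 V.
Balancing electrons gives n = 2; the reaction quotient is Q = [Ni²⁺]/[Pb²⁺] = 0.0986.
At 25 °C, E = E° − (0.0592/n) log Q = 0.13 − (0.0592/2)(-1.006) = 0.130 + 0.030 = 0.160 V.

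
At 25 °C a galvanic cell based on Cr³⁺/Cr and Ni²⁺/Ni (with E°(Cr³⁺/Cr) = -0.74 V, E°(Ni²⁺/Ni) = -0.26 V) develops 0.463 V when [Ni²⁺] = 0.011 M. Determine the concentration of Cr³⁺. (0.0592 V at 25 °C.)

From the Nernst equation, log Q = n(E° − E)/0.0592 = 6(0.48 − 0.463)/0.0592 = 1.723, so Q = 52.8.
With Q = [Cr³⁺]^2/[Ni²⁺]^3 and the known concentrations, [Cr³⁺]^2 in the numerator gives [Cr³⁺] = 0.0084 M.

0.0084 M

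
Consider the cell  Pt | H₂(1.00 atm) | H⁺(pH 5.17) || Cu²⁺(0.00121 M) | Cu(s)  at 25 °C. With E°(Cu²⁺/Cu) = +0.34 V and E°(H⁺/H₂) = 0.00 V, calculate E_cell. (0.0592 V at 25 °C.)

The Cu²⁺/Cu couple is the cathode, so E°_cell = 0.34 V; n = 2.
[H⁺] = 10^(−5.17) = 6.8 × 10^-6 M, and Q = [H⁺]^2 / ([Cu²⁺]·P(H₂)) = 3.78 × 10^-8.
E = E° − (0.0592/2) log Q = 0.34 − (0.0592/2)(-7.423) = 0.560 V.

0.56 V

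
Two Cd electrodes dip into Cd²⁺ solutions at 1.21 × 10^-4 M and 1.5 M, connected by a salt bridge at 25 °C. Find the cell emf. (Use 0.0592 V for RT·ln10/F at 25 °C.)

0.12 V

Both half-cells are Cd²⁺/Cd, so E°_cell = 0. The concentrated side is the cathode; the cell reaction moves Cd²⁺ from high to low concentration with n = 2.
Q = [Cd²⁺]_dilute/[Cd²⁺]_conc = 1.21 × 10^-4/1.5 = 8.07 × 10^-5.
E = 0 − (0.0592/2) log Q = −(0.0592/2)(-4.093) = 0.1212 V.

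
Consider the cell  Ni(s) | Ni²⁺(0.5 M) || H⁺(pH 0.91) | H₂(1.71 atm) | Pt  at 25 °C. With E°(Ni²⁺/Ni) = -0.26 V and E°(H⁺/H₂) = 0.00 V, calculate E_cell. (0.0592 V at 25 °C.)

0.21 V

The hydrogen couple is the cathode, so E°_cell = 0.26 V; n = 2.
[H⁺] = 10^(−0.91) = 0.12 M, and Q = [Ni²⁺]·P(H₂) / [H⁺]^2 = 56.5.
E = E° − (0.0592/2) log Q = 0.26 − (0.0592/2)(1.752) = 0.208 V.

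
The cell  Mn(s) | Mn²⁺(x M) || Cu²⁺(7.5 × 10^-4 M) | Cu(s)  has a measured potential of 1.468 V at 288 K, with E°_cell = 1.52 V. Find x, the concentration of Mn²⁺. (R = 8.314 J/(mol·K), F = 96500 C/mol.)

From the Nernst equation, ln Q = nF(E° − E)/RT = 2×96500×(1.52 − 1.468)/(8.314×288) = 4.191, so Q = 66.1.
With Q = [Mn²⁺]/[Cu²⁺] and the known concentrations, [Mn²⁺] in the numerator gives [Mn²⁺] = 0.05 M.

0.05 M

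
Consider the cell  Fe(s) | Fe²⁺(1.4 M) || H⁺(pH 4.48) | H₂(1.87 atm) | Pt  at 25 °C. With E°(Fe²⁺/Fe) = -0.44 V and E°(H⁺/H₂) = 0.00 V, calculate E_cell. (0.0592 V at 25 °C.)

The hydrogen couple is the cathode, so E°_cell = 0.44 V; n = 2.
[H⁺] = 10^(−4.48) = 3.3 × 10^-5 M, and Q = [Fe²⁺]·P(H₂) / [H⁺]^2 = 2.39 × 10^9.
E = E° − (0.0592/2) log Q = 0.44 − (0.0592/2)(9.378) = 0.162 V.

0.16 V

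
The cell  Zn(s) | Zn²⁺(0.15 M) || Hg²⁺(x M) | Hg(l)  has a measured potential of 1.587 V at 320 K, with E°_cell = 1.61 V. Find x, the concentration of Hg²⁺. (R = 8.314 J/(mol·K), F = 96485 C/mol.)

From the Nernst equation, ln Q = nF(E° − E)/RT = 2×96485×(1.61 − 1.587)/(8.314×320) = 1.668, so Q = 5.30.
With Q = [Zn²⁺]/[Hg²⁺] and the known concentrations, [Hg²⁺] in the denominator gives [Hg²⁺] = 0.028 M.

0.028 M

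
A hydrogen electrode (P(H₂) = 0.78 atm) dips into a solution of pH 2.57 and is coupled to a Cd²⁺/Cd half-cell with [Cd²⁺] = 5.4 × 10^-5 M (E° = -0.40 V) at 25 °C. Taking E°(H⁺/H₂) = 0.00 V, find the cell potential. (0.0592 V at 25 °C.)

The hydrogen couple is the cathode, so E°_cell = 0.40 V; n = 2.
[H⁺] = 10^(−2.57) = 0.0027 M, and Q = [Cd²⁺]·P(H₂) / [H⁺]^2 = 5.81.
E = E° − (0.0592/2) log Q = 0.40 − (0.0592/2)(0.764) = 0.377 V.

0.38 V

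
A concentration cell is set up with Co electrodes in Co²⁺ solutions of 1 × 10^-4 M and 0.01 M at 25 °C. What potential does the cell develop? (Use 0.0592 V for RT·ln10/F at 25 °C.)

0.059 V

Both half-cells are Co²⁺/Co, so E°_cell = 0. The concentrated side is the cathode; the cell reaction moves Co²⁺ from high to low concentration with n = 2.
Q = [Co²⁺]_dilute/[Co²⁺]_conc = 1 × 10^-4/0.01 = 0.0100.
E = 0 − (0.0592/2) log Q = −(0.0592/2)(-2.000) = 0.0592 V.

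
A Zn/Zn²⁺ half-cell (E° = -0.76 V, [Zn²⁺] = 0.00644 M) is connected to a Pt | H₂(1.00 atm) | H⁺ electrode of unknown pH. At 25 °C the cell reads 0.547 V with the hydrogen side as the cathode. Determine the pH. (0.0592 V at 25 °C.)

E°_cell = 0.76 V and n = 2.
log Q = n(E° − E)/0.0592 = 2×(0.76 − 0.547)/0.0592 = 7.196.
With Q = [Zn²⁺]·P(H₂) / [H⁺]^2, solving for [H⁺] gives log[H⁺] = -4.694, so pH = 4.69.

pH = 4.69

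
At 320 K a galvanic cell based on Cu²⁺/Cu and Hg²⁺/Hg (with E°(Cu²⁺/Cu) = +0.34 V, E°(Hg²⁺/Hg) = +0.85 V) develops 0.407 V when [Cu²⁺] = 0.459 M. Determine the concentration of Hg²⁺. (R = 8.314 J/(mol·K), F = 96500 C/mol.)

From the Nernst equation, ln Q = nF(E° − E)/RT = 2×96500×(0.51 − 0.407)/(8.314×320) = 7.472, so Q = 1760.
With Q = [Cu²⁺]/[Hg²⁺] and the known concentrations, [Hg²⁺] in the denominator gives [Hg²⁺] = 2.6 × 10^-4 M.

2.6 × 10^-4 M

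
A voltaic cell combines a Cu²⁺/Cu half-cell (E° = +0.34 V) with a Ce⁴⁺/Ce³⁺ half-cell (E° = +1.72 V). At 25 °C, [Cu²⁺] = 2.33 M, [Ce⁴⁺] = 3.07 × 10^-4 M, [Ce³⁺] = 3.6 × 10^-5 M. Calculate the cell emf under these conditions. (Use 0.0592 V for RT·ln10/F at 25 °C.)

1.42 V

The Ce⁴⁺/Ce³⁺ couple has the higher reduction potential and acts as the cathode, so E°_cell = +1.72 − (+0.34) = 1.38 V.
Balancing electrons gives n = 2; the reaction quotient is Q = [Cu²⁺]·[Ce³⁺]^2/[Ce⁴⁺]^2 = 0.0320.
At 25 °C, E = E° − (0.0592/n) log Q = 1.38 − (0.0592/2)(-1.494) = 1.380 + 0.044 = 1.424 V.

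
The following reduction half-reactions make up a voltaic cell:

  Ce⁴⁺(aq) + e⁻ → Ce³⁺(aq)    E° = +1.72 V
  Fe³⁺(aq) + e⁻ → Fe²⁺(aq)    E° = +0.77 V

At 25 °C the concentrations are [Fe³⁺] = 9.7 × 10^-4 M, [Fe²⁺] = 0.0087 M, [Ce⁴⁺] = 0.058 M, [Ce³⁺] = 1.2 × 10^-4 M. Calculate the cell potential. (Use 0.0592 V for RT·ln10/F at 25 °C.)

The Ce⁴⁺/Ce³⁺ couple has the higher reduction potential and acts as the cathode, so E°_cell = +1.72 − (+0.77) = 0.95 V.
Balancing electrons gives n = 1; the reaction quotient is Q = [Fe³⁺]·[Ce³⁺]/([Fe²⁺]·[Ce⁴⁺]) = 2.31 × 10^-4.
At 25 °C, E = E° − (0.0592/n) log Q = 0.95 − (0.0592/1)(-3.637) = 0.950 + 0.215 = 1.165 V.

1.17 V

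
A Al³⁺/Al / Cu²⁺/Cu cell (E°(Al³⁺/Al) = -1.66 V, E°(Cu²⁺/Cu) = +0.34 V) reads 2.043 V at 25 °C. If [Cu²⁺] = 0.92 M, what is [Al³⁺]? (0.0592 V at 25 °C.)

From the Nernst equation, log Q = n(E° − E)/0.0592 = 6(2.00 − 2.043)/0.0592 = -4.358, so Q = 4.38 × 10^-5.
With Q = [Al³⁺]^2/[Cu²⁺]^3 and the known concentrations, [Al³⁺]^2 in the numerator gives [Al³⁺] = 0.0058 M.

0.0058 M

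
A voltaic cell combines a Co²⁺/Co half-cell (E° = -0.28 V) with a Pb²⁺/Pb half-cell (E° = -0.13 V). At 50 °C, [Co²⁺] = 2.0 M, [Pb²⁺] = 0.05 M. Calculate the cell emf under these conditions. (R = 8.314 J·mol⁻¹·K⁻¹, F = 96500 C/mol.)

The Pb²⁺/Pb couple has the higher reduction potential and acts as the cathode, so E°_cell = -0.13 − (-0.28) = 0.15 V.
Balancing electrons gives n = 2; the reaction quotient is Q = [Co²⁺]/[Pb²⁺] = 40.0.
E = E° − (RT/nF) ln Q = 0.15 − (8.314×323)/(2×96500) × (3.689) = 0.150 − 0.051 = 0.099 V.

0.099 V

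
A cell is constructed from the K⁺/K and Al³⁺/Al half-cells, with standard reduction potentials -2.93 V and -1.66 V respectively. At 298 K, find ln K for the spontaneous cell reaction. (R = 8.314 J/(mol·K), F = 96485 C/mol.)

ln K = 148.4

E°_cell = -1.66 − (-2.93) = 1.27 V, with n = 3 electrons transferred.
At equilibrium E = 0, so the Nernst equation gives ln K = nFE°/RT = (3)(96485)(1.27)/((8.314)(298)) = 148.37.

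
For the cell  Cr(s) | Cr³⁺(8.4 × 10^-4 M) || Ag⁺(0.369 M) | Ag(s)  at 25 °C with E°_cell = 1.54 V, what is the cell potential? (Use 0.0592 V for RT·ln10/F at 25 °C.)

Balancing electrons gives n = 3; the reaction quotient is Q = [Cr³⁺]/[Ag⁺]^3 = 0.0167.
At 25 °C, E = E° − (0.0592/n) log Q = 1.54 − (0.0592/3)(-1.777) = 1.540 + 0.035 = 1.575 V.

1.58 V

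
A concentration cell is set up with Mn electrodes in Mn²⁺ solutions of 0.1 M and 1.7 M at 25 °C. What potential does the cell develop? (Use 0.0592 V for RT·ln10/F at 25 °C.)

0.036 V

Both half-cells are Mn²⁺/Mn, so E°_cell = 0. The concentrated side is the cathode; the cell reaction moves Mn²⁺ from high to low concentration with n = 2.
Q = [Mn²⁺]_dilute/[Mn²⁺]_conc = 0.1/1.7 = 0.0588.
E = 0 − (0.0592/2) log Q = −(0.0592/2)(-1.230) = 0.0364 V.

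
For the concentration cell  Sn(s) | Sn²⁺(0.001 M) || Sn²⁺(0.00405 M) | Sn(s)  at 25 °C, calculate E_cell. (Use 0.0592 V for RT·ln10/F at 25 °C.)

Both half-cells are Sn²⁺/Sn, so E°_cell = 0. The concentrated side is the cathode; the cell reaction moves Sn²⁺ from high to low concentration with n = 2.
Q = [Sn²⁺]_dilute/[Sn²⁺]_conc = 0.001/0.00405 = 0.247.
E = 0 − (0.0592/2) log Q = −(0.0592/2)(-0.607) = 0.0180 V.

0.018 V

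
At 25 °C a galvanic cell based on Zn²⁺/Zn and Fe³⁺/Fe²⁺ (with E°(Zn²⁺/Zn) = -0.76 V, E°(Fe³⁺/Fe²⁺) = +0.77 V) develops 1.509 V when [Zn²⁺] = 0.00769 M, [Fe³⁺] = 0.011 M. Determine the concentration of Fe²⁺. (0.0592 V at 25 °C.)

From the Nernst equation, log Q = n(E° − E)/0.0592 = 2(1.53 − 1.509)/0.0592 = 0.709, so Q = 5.12.
With Q = [Zn²⁺]·[Fe²⁺]^2/[Fe³⁺]^2 and the known concentrations, [Fe²⁺]^2 in the numerator gives [Fe²⁺] = 0.28 M.

0.28 M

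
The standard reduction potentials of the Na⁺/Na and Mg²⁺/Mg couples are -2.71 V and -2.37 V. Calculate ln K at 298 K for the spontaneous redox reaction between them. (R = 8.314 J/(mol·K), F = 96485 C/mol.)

ln K = 26.5

E°_cell = -2.37 − (-2.71) = 0.34 V, with n = 2 electrons transferred.
At equilibrium E = 0, so the Nernst equation gives ln K = nFE°/RT = (2)(96485)(0.34)/((8.314)(298)) = 26.48.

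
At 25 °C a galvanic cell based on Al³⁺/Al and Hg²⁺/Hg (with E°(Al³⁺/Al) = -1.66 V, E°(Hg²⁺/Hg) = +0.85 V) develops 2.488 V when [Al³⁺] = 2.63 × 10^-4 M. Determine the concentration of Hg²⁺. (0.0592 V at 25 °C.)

From the Nernst equation, log Q = n(E° − E)/0.0592 = 6(2.51 − 2.488)/0.0592 = 2.230, so Q = 170.
With Q = [Al³⁺]^2/[Hg²⁺]^3 and the known concentrations, [Hg²⁺]^3 in the denominator gives [Hg²⁺] = 7.4 × 10^-4 M.

7.4 × 10^-4 M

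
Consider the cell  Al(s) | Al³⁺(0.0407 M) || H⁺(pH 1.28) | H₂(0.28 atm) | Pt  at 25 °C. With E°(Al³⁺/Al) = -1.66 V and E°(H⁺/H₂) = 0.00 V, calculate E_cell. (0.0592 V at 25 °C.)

1.63 V

The hydrogen couple is the cathode, so E°_cell = 1.66 V; n = 6.
[H⁺] = 10^(−1.28) = 0.052 M, and Q = [Al³⁺]^2·P(H₂)^3 / [H⁺]^6 = 1740.
E = E° − (0.0592/6) log Q = 1.66 − (0.0592/6)(3.241) = 1.628 V.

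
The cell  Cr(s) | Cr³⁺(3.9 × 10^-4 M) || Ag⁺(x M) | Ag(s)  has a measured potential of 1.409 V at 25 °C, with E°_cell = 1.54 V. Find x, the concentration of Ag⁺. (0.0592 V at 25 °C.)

From the Nernst equation, log Q = n(E° − E)/0.0592 = 3(1.54 − 1.409)/0.0592 = 6.639, so Q = 4.35 × 10^6.
With Q = [Cr³⁺]/[Ag⁺]^3 and the known concentrations, [Ag⁺]^3 in the denominator gives [Ag⁺] = 4.5 × 10^-4 M.

4.5 × 10^-4 M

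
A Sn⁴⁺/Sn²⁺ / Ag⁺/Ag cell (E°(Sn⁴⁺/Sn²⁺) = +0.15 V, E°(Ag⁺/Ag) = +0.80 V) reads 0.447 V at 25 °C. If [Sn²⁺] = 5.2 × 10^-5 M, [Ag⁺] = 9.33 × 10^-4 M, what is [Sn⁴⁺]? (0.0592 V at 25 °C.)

3.3 × 10^-4 M

From the Nernst equation, log Q = n(E° − E)/0.0592 = 2(0.65 − 0.447)/0.0592 = 6.858, so Q = 7.21 × 10^6.
With Q = [Sn⁴⁺]/([Sn²⁺]·[Ag⁺]^2) and the known concentrations, [Sn⁴⁺] in the numerator gives [Sn⁴⁺] = 3.3 × 10^-4 M.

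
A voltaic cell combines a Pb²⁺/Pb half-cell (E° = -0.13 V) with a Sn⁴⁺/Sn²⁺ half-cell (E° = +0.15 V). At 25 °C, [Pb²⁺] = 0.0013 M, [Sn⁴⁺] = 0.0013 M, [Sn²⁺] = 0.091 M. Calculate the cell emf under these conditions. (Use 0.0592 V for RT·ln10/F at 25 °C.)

0.311 V

The Sn⁴⁺/Sn²⁺ couple has the higher reduction potential and acts as the cathode, so E°_cell = +0.15 − (-0.13) = 0.28 V.
Balancing electrons gives n = 2; the reaction quotient is Q = [Pb²⁺]·[Sn²⁺]/[Sn⁴⁺] = 0.0910.
At 25 °C, E = E° − (0.0592/n) log Q = 0.28 − (0.0592/2)(-1.041) = 0.280 + 0.031 = 0.311 V.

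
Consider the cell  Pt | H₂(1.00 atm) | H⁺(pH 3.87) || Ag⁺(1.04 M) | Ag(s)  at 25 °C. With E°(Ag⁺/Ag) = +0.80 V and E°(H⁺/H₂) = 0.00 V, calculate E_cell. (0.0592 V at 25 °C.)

1.03 V

The Ag⁺/Ag couple is the cathode, so E°_cell = 0.80 V; n = 2.
[H⁺] = 10^(−3.87) = 1.3 × 10^-4 M, and Q = [H⁺]^2 / ([Ag⁺]^2·P(H₂)) = 1.68 × 10^-8.
E = E° − (0.0592/2) log Q = 0.80 − (0.0592/2)(-7.774) = 1.030 V.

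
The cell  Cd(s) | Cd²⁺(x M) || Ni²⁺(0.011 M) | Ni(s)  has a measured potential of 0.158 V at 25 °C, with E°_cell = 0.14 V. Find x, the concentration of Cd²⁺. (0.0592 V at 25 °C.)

From the Nernst equation, log Q = n(E° − E)/0.0592 = 2(0.14 − 0.158)/0.0592 = -0.608, so Q = 0.247.
With Q = [Cd²⁺]/[Ni²⁺] and the known concentrations, [Cd²⁺] in the numerator gives [Cd²⁺] = 0.0027 M.

0.0027 M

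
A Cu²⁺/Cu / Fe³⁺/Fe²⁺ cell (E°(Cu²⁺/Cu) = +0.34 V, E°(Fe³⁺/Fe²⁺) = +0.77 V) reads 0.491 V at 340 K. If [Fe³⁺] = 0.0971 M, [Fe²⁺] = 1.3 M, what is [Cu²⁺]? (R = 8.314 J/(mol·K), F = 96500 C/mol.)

8.7 × 10^-5 M

From the Nernst equation, ln Q = nF(E° − E)/RT = 2×96500×(0.43 − 0.491)/(8.314×340) = -4.165, so Q = 0.0155.
With Q = [Cu²⁺]·[Fe²⁺]^2/[Fe³⁺]^2 and the known concentrations, [Cu²⁺] in the numerator gives [Cu²⁺] = 8.7 × 10^-5 M.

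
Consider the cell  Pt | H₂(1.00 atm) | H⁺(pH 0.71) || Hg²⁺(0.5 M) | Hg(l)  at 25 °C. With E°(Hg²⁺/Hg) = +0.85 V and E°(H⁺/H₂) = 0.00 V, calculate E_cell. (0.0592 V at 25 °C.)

0.88 V

The Hg²⁺/Hg couple is the cathode, so E°_cell = 0.85 V; n = 2.
[H⁺] = 10^(−0.71) = 0.19 M, and Q = [H⁺]^2 / ([Hg²⁺]·P(H₂)) = 0.0760.
E = E° − (0.0592/2) log Q = 0.85 − (0.0592/2)(-1.119) = 0.883 V.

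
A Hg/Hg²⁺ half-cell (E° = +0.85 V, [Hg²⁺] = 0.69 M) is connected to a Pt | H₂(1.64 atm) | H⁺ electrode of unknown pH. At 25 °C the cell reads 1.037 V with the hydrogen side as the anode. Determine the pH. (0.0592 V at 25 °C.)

E°_cell = 0.85 V and n = 2.
log Q = n(E° − E)/0.0592 = 2×(0.85 − 1.037)/0.0592 = -6.318.
With Q = [H⁺]^2 / ([Hg²⁺]·P(H₂)), solving for [H⁺] gives log[H⁺] = -3.132, so pH = 3.13.

pH = 3.13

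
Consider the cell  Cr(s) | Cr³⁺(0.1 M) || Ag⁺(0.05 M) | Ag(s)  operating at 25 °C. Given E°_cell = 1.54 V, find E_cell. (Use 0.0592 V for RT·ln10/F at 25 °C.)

1.48 V

Balancing electrons gives n = 3; the reaction quotient is Q = [Cr³⁺]/[Ag⁺]^3 = 800.
At 25 °C, E = E° − (0.0592/n) log Q = 1.54 − (0.0592/3)(2.903) = 1.540 − 0.057 = 1.483 V.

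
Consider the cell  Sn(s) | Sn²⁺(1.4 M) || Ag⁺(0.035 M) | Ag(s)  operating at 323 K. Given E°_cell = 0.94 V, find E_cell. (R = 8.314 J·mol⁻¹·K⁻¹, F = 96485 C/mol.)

Balancing electrons gives n = 2; the reaction quotient is Q = [Sn²⁺]/[Ag⁺]^2 = 1140.
E = E° − (RT/nF) ln Q = 0.94 − (8.314×323)/(2×96485) × (7.041) = 0.940 − 0.098 = 0.842 V.

0.842 V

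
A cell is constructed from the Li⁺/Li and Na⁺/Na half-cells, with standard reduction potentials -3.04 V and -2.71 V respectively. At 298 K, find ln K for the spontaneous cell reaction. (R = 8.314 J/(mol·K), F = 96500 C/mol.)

E°_cell = -2.71 − (-3.04) = 0.33 V, with n = 1 electron transferred.
At equilibrium E = 0, so the Nernst equation gives ln K = nFE°/RT = (1)(96500)(0.33)/((8.314)(298)) = 12.85.

ln K = 12.9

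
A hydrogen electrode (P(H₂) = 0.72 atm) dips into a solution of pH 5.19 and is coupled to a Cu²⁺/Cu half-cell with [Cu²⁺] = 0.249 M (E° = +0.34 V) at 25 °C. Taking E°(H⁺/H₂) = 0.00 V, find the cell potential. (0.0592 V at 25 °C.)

0.63 V

The Cu²⁺/Cu couple is the cathode, so E°_cell = 0.34 V; n = 2.
[H⁺] = 10^(−5.19) = 6.5 × 10^-6 M, and Q = [H⁺]^2 / ([Cu²⁺]·P(H₂)) = 2.33 × 10^-10.
E = E° − (0.0592/2) log Q = 0.34 − (0.0592/2)(-9.634) = 0.625 V.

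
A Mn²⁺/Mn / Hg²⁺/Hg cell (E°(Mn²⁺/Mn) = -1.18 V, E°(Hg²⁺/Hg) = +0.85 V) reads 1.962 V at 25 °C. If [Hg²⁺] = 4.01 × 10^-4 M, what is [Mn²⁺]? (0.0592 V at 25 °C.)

0.08 M

From the Nernst equation, log Q = n(E° − E)/0.0592 = 2(2.03 − 1.962)/0.0592 = 2.297, so Q = 198.
With Q = [Mn²⁺]/[Hg²⁺] and the known concentrations, [Mn²⁺] in the numerator gives [Mn²⁺] = 0.08 M.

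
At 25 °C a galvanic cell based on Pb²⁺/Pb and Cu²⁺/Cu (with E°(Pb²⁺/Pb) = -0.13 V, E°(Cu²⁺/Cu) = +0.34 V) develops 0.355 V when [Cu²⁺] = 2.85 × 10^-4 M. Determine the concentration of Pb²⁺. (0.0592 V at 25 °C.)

2.2 M

From the Nernst equation, log Q = n(E° − E)/0.0592 = 2(0.47 − 0.355)/0.0592 = 3.885, so Q = 7680.
With Q = [Pb²⁺]/[Cu²⁺] and the known concentrations, [Pb²⁺] in the numerator gives [Pb²⁺] = 2.2 M.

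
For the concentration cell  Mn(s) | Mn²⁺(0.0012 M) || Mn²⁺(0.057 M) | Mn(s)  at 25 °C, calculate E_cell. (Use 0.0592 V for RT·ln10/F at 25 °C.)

0.050 V

Both half-cells are Mn²⁺/Mn, so E°_cell = 0. The concentrated side is the cathode; the cell reaction moves Mn²⁺ from high to low concentration with n = 2.
Q = [Mn²⁺]_dilute/[Mn²⁺]_conc = 0.0012/0.057 = 0.0211.
E = 0 − (0.0592/2) log Q = −(0.0592/2)(-1.677) = 0.0496 V.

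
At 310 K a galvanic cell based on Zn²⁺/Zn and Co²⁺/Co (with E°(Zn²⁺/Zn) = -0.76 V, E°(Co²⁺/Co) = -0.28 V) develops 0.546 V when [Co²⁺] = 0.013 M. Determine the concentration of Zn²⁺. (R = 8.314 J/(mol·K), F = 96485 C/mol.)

From the Nernst equation, ln Q = nF(E° − E)/RT = 2×96485×(0.48 − 0.546)/(8.314×310) = -4.942, so Q = 0.00714.
With Q = [Zn²⁺]/[Co²⁺] and the known concentrations, [Zn²⁺] in the numerator gives [Zn²⁺] = 9.3 × 10^-5 M.

9.3 × 10^-5 M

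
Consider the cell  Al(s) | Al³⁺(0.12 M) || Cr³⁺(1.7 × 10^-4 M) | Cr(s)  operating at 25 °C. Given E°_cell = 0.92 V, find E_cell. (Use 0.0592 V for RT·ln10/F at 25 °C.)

0.864 V

Balancing electrons gives n = 3; the reaction quotient is Q = [Al³⁺]/[Cr³⁺] = 706.
At 25 °C, E = E° − (0.0592/n) log Q = 0.92 − (0.0592/3)(2.849) = 0.920 − 0.056 = 0.864 V.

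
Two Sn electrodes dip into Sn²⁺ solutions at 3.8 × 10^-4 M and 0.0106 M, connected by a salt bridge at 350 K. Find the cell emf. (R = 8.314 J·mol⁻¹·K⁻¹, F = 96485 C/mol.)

Both half-cells are Sn²⁺/Sn, so E°_cell = 0. The concentrated side is the cathode; the cell reaction moves Sn²⁺ from high to low concentration with n = 2.
Q = [Sn²⁺]_dilute/[Sn²⁺]_conc = 3.8 × 10^-4/0.0106 = 0.0358.
E = 0 − (RT/nF) ln Q = −((8.314×350)/(2×96485))(-3.328) = 0.0502 V.

0.050 V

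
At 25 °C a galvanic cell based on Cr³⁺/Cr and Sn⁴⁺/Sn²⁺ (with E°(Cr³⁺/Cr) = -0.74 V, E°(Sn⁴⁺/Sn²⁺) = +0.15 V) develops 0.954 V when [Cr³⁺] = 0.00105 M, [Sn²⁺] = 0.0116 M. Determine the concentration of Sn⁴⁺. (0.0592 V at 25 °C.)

From the Nernst equation, log Q = n(E° − E)/0.0592 = 6(0.89 − 0.954)/0.0592 = -6.486, so Q = 3.26 × 10^-7.
With Q = [Cr³⁺]^2·[Sn²⁺]^3/[Sn⁴⁺]^3 and the known concentrations, [Sn⁴⁺]^3 in the denominator gives [Sn⁴⁺] = 0.017 M.

0.017 M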